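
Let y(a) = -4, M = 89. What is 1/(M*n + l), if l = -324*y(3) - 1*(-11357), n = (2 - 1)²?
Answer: 1/12742 ≈ 7.8481e-5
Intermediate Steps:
n = 1 (n = 1² = 1)
l = 12653 (l = -324*(-4) - 1*(-11357) = 1296 + 11357 = 12653)
1/(M*n + l) = 1/(89*1 + 12653) = 1/(89 + 12653) = 1/12742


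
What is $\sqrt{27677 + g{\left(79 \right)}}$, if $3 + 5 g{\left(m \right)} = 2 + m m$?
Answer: $5 \sqrt{1157} \approx 170.07$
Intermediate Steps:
$g{\left(m \right)} = - \frac{1}{5} + \frac{m^{2}}{5}$ ($g{\left(m \right)} = - \frac{3}{5} + \frac{2 + m m}{5} = - \frac{3}{5} + \frac{2 + m^{2}}{5} = - \frac{3}{5} + \left(\frac{2}{5} + \frac{m^{2}}{5}\right) = - \frac{1}{5} + \frac{m^{2}}{5}$)
$\sqrt{27677 + g{\left(79 \right)}} = \sqrt{27677 - \left(\frac{1}{5} - \frac{79^{2}}{5}\right)} = \sqrt{27677 + \left(- \frac{1}{5} + \frac{1}{5} \cdot 6241\right)} = \sqrt{27677 + \left(- \frac{1}{5} + \frac{6241}{5}\right)} = \sqrt{27677 + 1248} = \sqrt{28925} = 5 \sqrt{1157}$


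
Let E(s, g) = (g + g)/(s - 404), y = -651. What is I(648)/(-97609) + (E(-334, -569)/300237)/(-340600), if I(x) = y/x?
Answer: 1579535264696/153466590060754425 ≈ 1.0292e-5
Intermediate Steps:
E(s, g) = 2*g/(-404 + s) (E(s, g) = (2*g)/(-404 + s) = 2*g/(-404 + s))
I(x) = -651/x
I(648)/(-97609) + (E(-334, -569)/300237)/(-340600) = -651/648/(-97609) + ((2*(-569)/(-404 - 334))/300237)/(-340600) = -651*1/648*(-1/97609) + ((2*(-569)/(-738))*(1/300237))*(-1/340600) = -217/216*(-1/97609) + ((2*(-569)*(-1/738))*(1/300237))*(-1/340600) = 217/21083544 + ((569/369)*(1/300237))*(-1/340600) = 217/21083544 + (569/110787453)*(-1/340600) = 217/21083544 - 569/37734206491800 = 1579535264696/153466590060754425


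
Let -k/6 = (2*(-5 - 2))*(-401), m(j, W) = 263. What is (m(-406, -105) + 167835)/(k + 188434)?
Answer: 84049/77375 ≈ 1.0863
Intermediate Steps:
k = -33684 (k = -6*2*(-5 - 2)*(-401) = -6*2*(-7)*(-401) = -(-84)*(-401) = -6*5614 = -33684)
(m(-406, -105) + 167835)/(k + 188434) = (263 + 167835)/(-33684 + 188434) = 168098/154750 = 168098*(1/154750) = 84049/77375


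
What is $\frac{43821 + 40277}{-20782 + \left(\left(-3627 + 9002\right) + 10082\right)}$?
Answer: $- \frac{84098}{5325} \approx -15.793$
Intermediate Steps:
$\frac{43821 + 40277}{-20782 + \left(\left(-3627 + 9002\right) + 10082\right)} = \frac{84098}{-20782 + \left(5375 + 10082\right)} = \frac{84098}{-20782 + 15457} = \frac{84098}{-5325} = 84098 \left(- \frac{1}{5325}\right) = - \frac{84098}{5325}$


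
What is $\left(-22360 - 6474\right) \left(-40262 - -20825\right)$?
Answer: $560446458$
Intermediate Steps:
$\left(-22360 - 6474\right) \left(-40262 - -20825\right) = - 28834 \left(-40262 + 20825\right) = \left(-28834\right) \left(-19437\right) = 560446458$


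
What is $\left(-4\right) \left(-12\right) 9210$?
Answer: $442080$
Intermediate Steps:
$\left(-4\right) \left(-12\right) 9210 = 48 \cdot 9210 = 442080$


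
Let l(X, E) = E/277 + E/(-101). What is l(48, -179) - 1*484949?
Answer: -13567386669/27977 ≈ -4.8495e+5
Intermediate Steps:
l(X, E) = -176*E/27977 (l(X, E) = E*(1/277) + E*(-1/101) = E/277 - E/101 = -176*E/27977)
l(48, -179) - 1*484949 = -176/27977*(-179) - 1*484949 = 31504/27977 - 484949 = -13567386669/27977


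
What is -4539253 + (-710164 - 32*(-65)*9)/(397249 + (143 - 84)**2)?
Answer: -909507773067/200365 ≈ -4.5393e+6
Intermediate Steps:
-4539253 + (-710164 - 32*(-65)*9)/(397249 + (143 - 84)**2) = -4539253 + (-710164 + 2080*9)/(397249 + 59**2) = -4539253 + (-710164 + 18720)/(397249 + 3481) = -4539253 - 691444/400730 = -4539253 - 691444*1/400730 = -4539253 - 345722/200365 = -909507773067/200365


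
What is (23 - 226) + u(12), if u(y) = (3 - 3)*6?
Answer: -203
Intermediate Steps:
u(y) = 0 (u(y) = 0*6 = 0)
(23 - 226) + u(12) = (23 - 226) + 0 = -203 + 0 = -203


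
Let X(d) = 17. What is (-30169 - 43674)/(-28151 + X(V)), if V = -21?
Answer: 73843/28134 ≈ 2.6247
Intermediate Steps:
(-30169 - 43674)/(-28151 + X(V)) = (-30169 - 43674)/(-28151 + 17) = -73843/(-28134) = -73843*(-1/28134) = 73843/28134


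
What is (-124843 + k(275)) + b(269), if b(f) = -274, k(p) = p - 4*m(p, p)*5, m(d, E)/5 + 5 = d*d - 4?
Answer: -7686442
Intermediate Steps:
m(d, E) = -45 + 5*d² (m(d, E) = -25 + 5*(d*d - 4) = -25 + 5*(d² - 4) = -25 + 5*(-4 + d²) = -25 + (-20 + 5*d²) = -45 + 5*d²)
k(p) = 900 + p - 100*p² (k(p) = p - 4*(-45 + 5*p²)*5 = p + (180 - 20*p²)*5 = p + (900 - 100*p²) = 900 + p - 100*p²)
(-124843 + k(275)) + b(269) = (-124843 + (900 + 275 - 100*275²)) - 274 = (-124843 + (900 + 275 - 100*75625)) - 274 = (-124843 + (900 + 275 - 7562500)) - 274 = (-124843 - 7561325) - 274 = -7686168 - 274 = -7686442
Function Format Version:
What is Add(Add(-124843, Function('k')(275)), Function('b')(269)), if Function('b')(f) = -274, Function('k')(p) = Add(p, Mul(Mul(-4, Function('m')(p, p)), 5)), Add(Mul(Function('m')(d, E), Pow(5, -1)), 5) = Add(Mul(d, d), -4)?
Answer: -7686442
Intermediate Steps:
Function('m')(d, E) = Add(-45, Mul(5, Pow(d, 2))) (Function('m')(d, E) = Add(-25, Mul(5, Add(Mul(d, d), -4))) = Add(-25, Mul(5, Add(Pow(d, 2), -4))) = Add(-25, Mul(5, Add(-4, Pow(d, 2)))) = Add(-25, Add(-20, Mul(5, Pow(d, 2)))) = Add(-45, Mul(5, Pow(d, 2))))
Function('k')(p) = Add(900, p, Mul(-100, Pow(p, 2))) (Function('k')(p) = Add(p, Mul(Mul(-4, Add(-45, Mul(5, Pow(p, 2)))), 5)) = Add(p, Mul(Add(180, Mul(-20, Pow(p, 2))), 5)) = Add(p, Add(900, Mul(-100, Pow(p, 2)))) = Add(900, p, Mul(-100, Pow(p, 2))))
Add(Add(-124843, Function('k')(275)), Function('b')(269)) = Add(Add(-124843, Add(900, 275, Mul(-100, Pow(275, 2)))), -274) = Add(Add(-124843, Add(900, 275, Mul(-100, 75625))), -274) = Add(Add(-124843, Add(900, 275, -7562500)), -274) = Add(Add(-124843, -7561325), -274) = Add(-7686168, -274) = -7686442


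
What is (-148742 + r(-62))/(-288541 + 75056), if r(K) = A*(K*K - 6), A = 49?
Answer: -7864/42697 ≈ -0.18418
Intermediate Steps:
r(K) = -294 + 49*K² (r(K) = 49*(K*K - 6) = 49*(K² - 6) = 49*(-6 + K²) = -294 + 49*K²)
(-148742 + r(-62))/(-288541 + 75056) = (-148742 + (-294 + 49*(-62)²))/(-288541 + 75056) = (-148742 + (-294 + 49*3844))/(-213485) = (-148742 + (-294 + 188356))*(-1/213485) = (-148742 + 188062)*(-1/213485) = 39320*(-1/213485) = -7864/42697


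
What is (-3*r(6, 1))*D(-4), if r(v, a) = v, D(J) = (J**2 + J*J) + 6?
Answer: -684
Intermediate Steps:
D(J) = 6 + 2*J**2 (D(J) = (J**2 + J**2) + 6 = 2*J**2 + 6 = 6 + 2*J**2)
(-3*r(6, 1))*D(-4) = (-3*6)*(6 + 2*(-4)**2) = -18*(6 + 2*16) = -18*(6 + 32) = -18*38 = -684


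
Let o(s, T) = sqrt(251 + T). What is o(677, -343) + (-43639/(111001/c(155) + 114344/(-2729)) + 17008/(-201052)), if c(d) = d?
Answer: -54648314212399/843231037151 + 2*I*sqrt(23) ≈ -64.808 + 9.5917*I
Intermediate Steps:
o(677, -343) + (-43639/(111001/c(155) + 114344/(-2729)) + 17008/(-201052)) = sqrt(251 - 343) + (-43639/(111001/155 + 114344/(-2729)) + 17008/(-201052)) = sqrt(-92) + (-43639/(111001*(1/155) + 114344*(-1/2729)) + 17008*(-1/201052)) = 2*I*sqrt(23) + (-43639/(111001/155 - 114344/2729) - 4252/50263) = 2*I*sqrt(23) + (-43639/285198409/422995 - 4252/50263) = 2*I*sqrt(23) + (-43639*422995/285198409 - 4252/50263) = 2*I*sqrt(23) + (-1085828165/16776377 - 4252/50263) = 2*I*sqrt(23) - 54648314212399/843231037151 = -54648314212399/843231037151 + 2*I*sqrt(23)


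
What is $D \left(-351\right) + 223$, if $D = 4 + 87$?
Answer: $-31718$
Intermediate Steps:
$D = 91$
$D \left(-351\right) + 223 = 91 \left(-351\right) + 223 = -31941 + 223 = -31718$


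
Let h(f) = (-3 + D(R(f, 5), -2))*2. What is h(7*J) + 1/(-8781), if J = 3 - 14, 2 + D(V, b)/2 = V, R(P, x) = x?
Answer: 52685/8781 ≈ 5.9999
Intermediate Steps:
D(V, b) = -4 + 2*V
J = -11
h(f) = 6 (h(f) = (-3 + (-4 + 2*5))*2 = (-3 + (-4 + 10))*2 = (-3 + 6)*2 = 3*2 = 6)
h(7*J) + 1/(-8781) = 6 + 1/(-8781) = 6 - 1/8781 = 52685/8781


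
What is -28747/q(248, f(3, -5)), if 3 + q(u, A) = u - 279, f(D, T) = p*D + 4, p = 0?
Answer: 1691/2 ≈ 845.50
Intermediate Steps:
f(D, T) = 4 (f(D, T) = 0*D + 4 = 0 + 4 = 4)
q(u, A) = -282 + u (q(u, A) = -3 + (u - 279) = -3 + (-279 + u) = -282 + u)
-28747/q(248, f(3, -5)) = -28747/(-282 + 248) = -28747/(-34) = -28747*(-1/34) = 1691/2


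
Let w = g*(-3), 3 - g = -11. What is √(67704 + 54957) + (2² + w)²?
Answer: 1444 + 3*√13629 ≈ 1794.2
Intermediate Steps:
g = 14 (g = 3 - 1*(-11) = 3 + 11 = 14)
w = -42 (w = 14*(-3) = -42)
√(67704 + 54957) + (2² + w)² = √(67704 + 54957) + (2² - 42)² = √122661 + (4 - 42)² = 3*√13629 + (-38)² = 3*√13629 + 1444 = 1444 + 3*√13629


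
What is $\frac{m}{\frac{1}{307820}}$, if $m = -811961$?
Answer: $-249937835020$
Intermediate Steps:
$\frac{m}{\frac{1}{307820}} = - \frac{811961}{\frac{1}{307820}} = - 811961 \frac{1}{\frac{1}{307820}} = \left(-811961\right) 307820 = -249937835020$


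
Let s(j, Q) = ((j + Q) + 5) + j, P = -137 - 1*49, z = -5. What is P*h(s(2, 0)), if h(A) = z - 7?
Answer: 2232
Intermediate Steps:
P = -186 (P = -137 - 49 = -186)
s(j, Q) = 5 + Q + 2*j (s(j, Q) = ((Q + j) + 5) + j = (5 + Q + j) + j = 5 + Q + 2*j)
h(A) = -12 (h(A) = -5 - 7 = -12)
P*h(s(2, 0)) = -186*(-12) = 2232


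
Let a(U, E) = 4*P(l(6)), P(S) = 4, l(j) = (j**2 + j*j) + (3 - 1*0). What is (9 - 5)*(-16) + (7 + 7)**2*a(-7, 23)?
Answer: 3072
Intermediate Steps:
l(j) = 3 + 2*j**2 (l(j) = (j**2 + j**2) + (3 + 0) = 2*j**2 + 3 = 3 + 2*j**2)
a(U, E) = 16 (a(U, E) = 4*4 = 16)
(9 - 5)*(-16) + (7 + 7)**2*a(-7, 23) = (9 - 5)*(-16) + (7 + 7)**2*16 = 4*(-16) + 14**2*16 = -64 + 196*16 = -64 + 3136 = 3072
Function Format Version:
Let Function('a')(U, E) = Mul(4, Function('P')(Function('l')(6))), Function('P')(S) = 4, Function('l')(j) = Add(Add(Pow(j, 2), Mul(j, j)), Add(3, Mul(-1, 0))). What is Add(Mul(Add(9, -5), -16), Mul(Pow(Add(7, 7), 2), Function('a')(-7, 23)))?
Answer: 3072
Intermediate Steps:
Function('l')(j) = Add(3, Mul(2, Pow(j, 2))) (Function('l')(j) = Add(Add(Pow(j, 2), Pow(j, 2)), Add(3, 0)) = Add(Mul(2, Pow(j, 2)), 3) = Add(3, Mul(2, Pow(j, 2))))
Function('a')(U, E) = 16 (Function('a')(U, E) = Mul(4, 4) = 16)
Add(Mul(Add(9, -5), -16), Mul(Pow(Add(7, 7), 2), Function('a')(-7, 23))) = Add(Mul(Add(9, -5), -16), Mul(Pow(Add(7, 7), 2), 16)) = Add(Mul(4, -16), Mul(Pow(14, 2), 16)) = Add(-64, Mul(196, 16)) = Add(-64, 3136) = 3072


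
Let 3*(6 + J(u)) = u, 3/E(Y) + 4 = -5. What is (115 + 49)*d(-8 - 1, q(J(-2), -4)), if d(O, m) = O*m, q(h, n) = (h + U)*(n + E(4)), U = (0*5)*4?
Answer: -42640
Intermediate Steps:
E(Y) = -⅓ (E(Y) = 3/(-4 - 5) = 3/(-9) = 3*(-⅑) = -⅓)
U = 0 (U = 0*4 = 0)
J(u) = -6 + u/3
q(h, n) = h*(-⅓ + n) (q(h, n) = (h + 0)*(n - ⅓) = h*(-⅓ + n))
(115 + 49)*d(-8 - 1, q(J(-2), -4)) = (115 + 49)*((-8 - 1)*((-6 + (⅓)*(-2))*(-⅓ - 4))) = 164*(-9*(-6 - ⅔)*(-13)/3) = 164*(-(-60)*(-13)/3) = 164*(-9*260/9) = 164*(-260) = -42640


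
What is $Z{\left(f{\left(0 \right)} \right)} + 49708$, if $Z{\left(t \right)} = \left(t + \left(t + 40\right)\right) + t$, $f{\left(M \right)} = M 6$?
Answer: $49748$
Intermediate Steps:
$f{\left(M \right)} = 6 M$
$Z{\left(t \right)} = 40 + 3 t$ ($Z{\left(t \right)} = \left(t + \left(40 + t\right)\right) + t = \left(40 + 2 t\right) + t = 40 + 3 t$)
$Z{\left(f{\left(0 \right)} \right)} + 49708 = \left(40 + 3 \cdot 6 \cdot 0\right) + 49708 = \left(40 + 3 \cdot 0\right) + 49708 = \left(40 + 0\right) + 49708 = 40 + 49708 = 49748$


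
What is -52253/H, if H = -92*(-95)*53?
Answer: -52253/463220 ≈ -0.11280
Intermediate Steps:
H = 463220 (H = 8740*53 = 463220)
-52253/H = -52253/463220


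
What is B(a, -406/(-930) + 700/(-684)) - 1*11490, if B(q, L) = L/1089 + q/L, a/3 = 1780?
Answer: -38197276753298/1855164465 ≈ -20590.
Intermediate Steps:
a = 5340 (a = 3*1780 = 5340)
B(q, L) = L/1089 + q/L (B(q, L) = L*(1/1089) + q/L = L/1089 + q/L)
B(a, -406/(-930) + 700/(-684)) - 1*11490 = ((-406/(-930) + 700/(-684))/1089 + 5340/(-406/(-930) + 700/(-684))) - 1*11490 = ((-406*(-1/930) + 700*(-1/684))/1089 + 5340/(-406*(-1/930) + 700*(-1/684))) - 11490 = ((203/465 - 175/171)/1089 + 5340/(203/465 - 175/171)) - 11490 = ((1/1089)*(-15554/26505) + 5340/(-15554/26505)) - 11490 = (-1414/2623995 + 5340*(-26505/15554)) - 11490 = (-1414/2623995 - 70768350/7777) - 11490 = -16881437050448/1855164465 - 11490 = -38197276753298/1855164465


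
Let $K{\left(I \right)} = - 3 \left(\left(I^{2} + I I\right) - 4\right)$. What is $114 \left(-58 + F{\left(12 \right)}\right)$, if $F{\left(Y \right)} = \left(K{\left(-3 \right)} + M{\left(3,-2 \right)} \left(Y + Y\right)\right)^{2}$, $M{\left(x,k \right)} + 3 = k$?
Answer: $2985204$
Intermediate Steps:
$M{\left(x,k \right)} = -3 + k$
$K{\left(I \right)} = 12 - 6 I^{2}$ ($K{\left(I \right)} = - 3 \left(\left(I^{2} + I^{2}\right) - 4\right) = - 3 \left(2 I^{2} - 4\right) = - 3 \left(-4 + 2 I^{2}\right) = 12 - 6 I^{2}$)
$F{\left(Y \right)} = \left(-42 - 10 Y\right)^{2}$ ($F{\left(Y \right)} = \left(\left(12 - 6 \left(-3\right)^{2}\right) + \left(-3 - 2\right) \left(Y + Y\right)\right)^{2} = \left(\left(12 - 54\right) - 5 \cdot 2 Y\right)^{2} = \left(\left(12 - 54\right) - 10 Y\right)^{2} = \left(-42 - 10 Y\right)^{2}$)
$114 \left(-58 + F{\left(12 \right)}\right) = 114 \left(-58 + 4 \left(21 + 5 \cdot 12\right)^{2}\right) = 114 \left(-58 + 4 \left(21 + 60\right)^{2}\right) = 114 \left(-58 + 4 \cdot 81^{2}\right) = 114 \left(-58 + 4 \cdot 6561\right) = 114 \left(-58 + 26244\right) = 114 \cdot 26186 = 2985204$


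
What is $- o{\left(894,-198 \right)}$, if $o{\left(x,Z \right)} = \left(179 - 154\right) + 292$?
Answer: $-317$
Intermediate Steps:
$o{\left(x,Z \right)} = 317$ ($o{\left(x,Z \right)} = 25 + 292 = 317$)
$- o{\left(894,-198 \right)} = \left(-1\right) 317 = -317$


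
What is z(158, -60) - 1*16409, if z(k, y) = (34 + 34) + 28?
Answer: -16313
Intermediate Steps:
z(k, y) = 96 (z(k, y) = 68 + 28 = 96)
z(158, -60) - 1*16409 = 96 - 1*16409 = 96 - 16409 = -16313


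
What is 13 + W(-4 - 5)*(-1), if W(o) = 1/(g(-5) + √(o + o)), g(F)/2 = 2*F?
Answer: 2727/209 + 3*I*√2/418 ≈ 13.048 + 0.01015*I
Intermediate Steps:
g(F) = 4*F (g(F) = 2*(2*F) = 4*F)
W(o) = 1/(-20 + √2*√o) (W(o) = 1/(4*(-5) + √(o + o)) = 1/(-20 + √(2*o)) = 1/(-20 + √2*√o))
13 + W(-4 - 5)*(-1) = 13 - 1/(-20 + √2*√(-4 - 5)) = 13 - 1/(-20 + √2*√(-9)) = 13 - 1/(-20 + √2*(3*I)) = 13 - 1/(-20 + 3*I*√2)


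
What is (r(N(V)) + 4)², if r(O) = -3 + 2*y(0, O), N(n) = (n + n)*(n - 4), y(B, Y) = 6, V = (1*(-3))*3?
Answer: 169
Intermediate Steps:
V = -9 (V = -3*3 = -9)
N(n) = 2*n*(-4 + n) (N(n) = (2*n)*(-4 + n) = 2*n*(-4 + n))
r(O) = 9 (r(O) = -3 + 2*6 = -3 + 12 = 9)
(r(N(V)) + 4)² = (9 + 4)² = 13² = 169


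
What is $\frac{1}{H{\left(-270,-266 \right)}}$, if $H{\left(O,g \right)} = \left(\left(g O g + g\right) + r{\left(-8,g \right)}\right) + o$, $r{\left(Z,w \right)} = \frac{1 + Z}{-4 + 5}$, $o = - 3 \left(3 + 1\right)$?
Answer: $- \frac{1}{19104405} \approx -5.2344 \cdot 10^{-8}$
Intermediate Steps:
$o = -12$ ($o = \left(-3\right) 4 = -12$)
$r{\left(Z,w \right)} = 1 + Z$ ($r{\left(Z,w \right)} = \frac{1 + Z}{1} = \left(1 + Z\right) 1 = 1 + Z$)
$H{\left(O,g \right)} = -19 + g + O g^{2}$ ($H{\left(O,g \right)} = \left(\left(g O g + g\right) + \left(1 - 8\right)\right) - 12 = \left(\left(O g g + g\right) - 7\right) - 12 = \left(\left(O g^{2} + g\right) - 7\right) - 12 = \left(\left(g + O g^{2}\right) - 7\right) - 12 = \left(-7 + g + O g^{2}\right) - 12 = -19 + g + O g^{2}$)
$\frac{1}{H{\left(-270,-266 \right)}} = \frac{1}{-19 - 266 - 270 \left(-266\right)^{2}} = \frac{1}{-19 - 266 - 19104120} = \frac{1}{-19104405} = - \frac{1}{19104405}$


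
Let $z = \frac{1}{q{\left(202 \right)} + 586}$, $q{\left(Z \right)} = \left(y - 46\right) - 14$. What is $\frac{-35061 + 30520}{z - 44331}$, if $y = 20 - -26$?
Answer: $\frac{2597452}{25357331} \approx 0.10243$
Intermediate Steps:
$y = 46$ ($y = 20 + 26 = 46$)
$q{\left(Z \right)} = -14$ ($q{\left(Z \right)} = \left(46 - 46\right) - 14 = 0 - 14 = -14$)
$z = \frac{1}{572}$ ($z = \frac{1}{-14 + 586} = \frac{1}{572} \approx 0.0017483$)
$\frac{-35061 + 30520}{z - 44331} = \frac{-35061 + 30520}{\frac{1}{572} - 44331} = - \frac{4541}{- \frac{25357331}{572}} = \left(-4541\right) \left(- \frac{572}{25357331}\right) = \frac{2597452}{25357331}$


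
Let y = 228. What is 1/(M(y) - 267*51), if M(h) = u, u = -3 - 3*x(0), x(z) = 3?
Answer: -1/13629 ≈ -7.3373e-5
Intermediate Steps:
u = -12 (u = -3 - 3*3 = -3 - 9 = -12)
M(h) = -12
1/(M(y) - 267*51) = 1/(-12 - 267*51) = 1/(-12 - 13617) = 1/(-13629) = -1/13629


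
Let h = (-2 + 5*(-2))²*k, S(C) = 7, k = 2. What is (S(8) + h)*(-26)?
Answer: -7670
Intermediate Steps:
h = 288 (h = (-2 + 5*(-2))²*2 = (-2 - 10)²*2 = (-12)²*2 = 144*2 = 288)
(S(8) + h)*(-26) = (7 + 288)*(-26) = 295*(-26) = -7670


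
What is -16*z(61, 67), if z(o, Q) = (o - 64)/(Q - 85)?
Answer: -8/3 ≈ -2.6667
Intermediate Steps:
z(o, Q) = (-64 + o)/(-85 + Q)
-16*z(61, 67) = -16*(-64 + 61)/(-85 + 67) = -16*(-3)/(-18) = -(-8)*(-3)/9 = -16*⅙ = -8/3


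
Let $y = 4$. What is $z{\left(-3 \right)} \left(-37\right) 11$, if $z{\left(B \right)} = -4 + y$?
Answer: $0$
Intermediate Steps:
$z{\left(B \right)} = 0$ ($z{\left(B \right)} = -4 + 4 = 0$)
$z{\left(-3 \right)} \left(-37\right) 11 = 0 \left(-37\right) 11 = 0 \cdot 11 = 0$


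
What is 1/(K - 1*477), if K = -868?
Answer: -1/1345 ≈ -0.00074349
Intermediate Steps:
1/(K - 1*477) = 1/(-868 - 1*477) = 1/(-868 - 477) = 1/(-1345) = -1/1345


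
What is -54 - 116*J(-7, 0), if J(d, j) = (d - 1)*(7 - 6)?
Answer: 874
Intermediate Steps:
J(d, j) = -1 + d (J(d, j) = (-1 + d)*1 = -1 + d)
-54 - 116*J(-7, 0) = -54 - 116*(-1 - 7) = -54 - 116*(-8) = -54 + 928 = 874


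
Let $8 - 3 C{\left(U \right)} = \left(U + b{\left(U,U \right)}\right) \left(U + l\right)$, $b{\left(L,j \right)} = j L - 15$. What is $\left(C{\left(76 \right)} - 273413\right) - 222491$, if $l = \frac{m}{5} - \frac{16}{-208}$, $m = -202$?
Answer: $- \frac{8479751}{15} \approx -5.6532 \cdot 10^{5}$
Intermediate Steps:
$l = - \frac{2621}{65}$ ($l = - \frac{202}{5} - \frac{16}{-208} = \left(-202\right) \frac{1}{5} - - \frac{1}{13} = - \frac{202}{5} + \frac{1}{13} = - \frac{2621}{65} \approx -40.323$)
$b{\left(L,j \right)} = -15 + L j$ ($b{\left(L,j \right)} = L j - 15 = -15 + L j$)
$C{\left(U \right)} = \frac{8}{3} - \frac{\left(- \frac{2621}{65} + U\right) \left(-15 + U + U^{2}\right)}{3}$ ($C{\left(U \right)} = \frac{8}{3} - \frac{\left(U + \left(-15 + U U\right)\right) \left(U - \frac{2621}{65}\right)}{3} = \frac{8}{3} - \frac{\left(U + \left(-15 + U^{2}\right)\right) \left(- \frac{2621}{65} + U\right)}{3} = \frac{8}{3} - \frac{\left(-15 + U + U^{2}\right) \left(- \frac{2621}{65} + U\right)}{3} = \frac{8}{3} - \frac{\left(- \frac{2621}{65} + U\right) \left(-15 + U + U^{2}\right)}{3}$)
$\left(C{\left(76 \right)} - 273413\right) - 222491 = \left(\left(- \frac{7759}{39} - \frac{76^{3}}{3} + \frac{852 \cdot 76^{2}}{65} + \frac{3596}{195} \cdot 76\right) - 273413\right) - 222491 = \left(\left(- \frac{7759}{39} - \frac{438976}{3} + \frac{852}{65} \cdot 5776 + \frac{273296}{195}\right) - 273413\right) - 222491 = \left(\left(- \frac{7759}{39} - \frac{438976}{3} + \frac{4921152}{65} + \frac{273296}{195}\right) - 273413\right) - 222491 = \left(- \frac{1041191}{15} - 273413\right) - 222491 = - \frac{5142386}{15} - 222491 = - \frac{8479751}{15}$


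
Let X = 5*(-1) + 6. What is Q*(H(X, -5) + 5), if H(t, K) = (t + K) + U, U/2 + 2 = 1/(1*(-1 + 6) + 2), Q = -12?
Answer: 228/7 ≈ 32.571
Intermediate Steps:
X = 1 (X = -5 + 6 = 1)
U = -26/7 (U = -4 + 2/(1*(-1 + 6) + 2) = -4 + 2/(1*5 + 2) = -4 + 2/(5 + 2) = -4 + 2/7 = -26/7 ≈ -3.7143)
H(t, K) = -26/7 + K + t (H(t, K) = (t + K) - 26/7 = (K + t) - 26/7 = -26/7 + K + t)
Q*(H(X, -5) + 5) = -12*((-26/7 - 5 + 1) + 5) = -12*(-54/7 + 5) = -12*(-19/7) = 228/7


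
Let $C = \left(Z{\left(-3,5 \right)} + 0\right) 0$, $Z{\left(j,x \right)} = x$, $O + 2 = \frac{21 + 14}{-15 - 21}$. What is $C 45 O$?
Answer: $0$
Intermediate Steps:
$O = - \frac{107}{36}$ ($O = -2 + \frac{21 + 14}{-15 - 21} = -2 + \frac{35}{-36} = -2 + 35 \left(- \frac{1}{36}\right) = -2 - \frac{35}{36} = - \frac{107}{36} \approx -2.9722$)
$C = 0$ ($C = \left(5 + 0\right) 0 = 5 \cdot 0 = 0$)
$C 45 O = 0 \cdot 45 \left(- \frac{107}{36}\right) = 0 \left(- \frac{107}{36}\right) = 0$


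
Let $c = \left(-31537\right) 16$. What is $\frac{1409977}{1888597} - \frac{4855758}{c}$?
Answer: $\frac{105128011765}{10137988696} \approx 10.37$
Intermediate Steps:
$c = -504592$
$\frac{1409977}{1888597} - \frac{4855758}{c} = \frac{1409977}{1888597} - \frac{4855758}{-504592} = 1409977 \cdot \frac{1}{1888597} - - \frac{51657}{5368} = \frac{1409977}{1888597} + \frac{51657}{5368} = \frac{105128011765}{10137988696}$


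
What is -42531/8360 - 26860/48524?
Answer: -572080961/101415160 ≈ -5.6410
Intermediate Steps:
-42531/8360 - 26860/48524 = -42531*1/8360 - 26860*1/48524 = -42531/8360 - 6715/12131 = -572080961/101415160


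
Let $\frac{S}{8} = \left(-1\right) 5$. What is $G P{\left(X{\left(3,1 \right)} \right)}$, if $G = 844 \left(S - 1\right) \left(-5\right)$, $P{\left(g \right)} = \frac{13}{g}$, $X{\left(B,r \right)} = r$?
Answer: $2249260$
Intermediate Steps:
$S = -40$ ($S = 8 \left(\left(-1\right) 5\right) = 8 \left(-5\right) = -40$)
$G = 173020$ ($G = 844 \left(-40 - 1\right) \left(-5\right) = 844 \left(\left(-41\right) \left(-5\right)\right) = 844 \cdot 205 = 173020$)
$G P{\left(X{\left(3,1 \right)} \right)} = 173020 \cdot \frac{13}{1} = 173020 \cdot 13 \cdot 1 = 173020 \cdot 13 = 2249260$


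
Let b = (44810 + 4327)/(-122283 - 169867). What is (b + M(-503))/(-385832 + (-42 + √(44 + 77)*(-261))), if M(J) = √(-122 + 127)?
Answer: 49137/113571851750 - √5/388745 ≈ -5.3194e-6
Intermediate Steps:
M(J) = √5
b = -49137/292150 (b = 49137/(-292150) = 49137*(-1/292150) = -49137/292150 ≈ -0.16819)
(b + M(-503))/(-385832 + (-42 + √(44 + 77)*(-261))) = (-49137/292150 + √5)/(-385832 + (-42 + √(44 + 77)*(-261))) = (-49137/292150 + √5)/(-385832 + (-42 + √121*(-261))) = (-49137/292150 + √5)/(-385832 + (-42 + 11*(-261))) = (-49137/292150 + √5)/(-385832 + (-42 - 2871)) = (-49137/292150 + √5)/(-385832 - 2913) = (-49137/292150 + √5)/(-388745) = (-49137/292150 + √5)*(-1/388745) = 49137/113571851750 - √5/388745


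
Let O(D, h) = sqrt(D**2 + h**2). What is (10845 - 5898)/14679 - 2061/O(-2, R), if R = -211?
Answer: 1649/4893 - 2061*sqrt(1781)/8905 ≈ -9.4303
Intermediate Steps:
(10845 - 5898)/14679 - 2061/O(-2, R) = (10845 - 5898)/14679 - 2061/sqrt((-2)**2 + (-211)**2) = 4947*(1/14679) - 2061/sqrt(4 + 44521) = 1649/4893 - 2061*sqrt(1781)/8905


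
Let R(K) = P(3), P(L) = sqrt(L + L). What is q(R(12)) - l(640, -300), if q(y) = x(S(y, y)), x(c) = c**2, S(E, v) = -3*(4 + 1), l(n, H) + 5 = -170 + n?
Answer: -240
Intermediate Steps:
l(n, H) = -175 + n (l(n, H) = -5 + (-170 + n) = -175 + n)
S(E, v) = -15 (S(E, v) = -3*5 = -15)
P(L) = sqrt(2)*sqrt(L) (P(L) = sqrt(2*L) = sqrt(2)*sqrt(L))
R(K) = sqrt(6) (R(K) = sqrt(2)*sqrt(3) = sqrt(6))
q(y) = 225 (q(y) = (-15)**2 = 225)
q(R(12)) - l(640, -300) = 225 - (-175 + 640) = 225 - 1*465 = 225 - 465 = -240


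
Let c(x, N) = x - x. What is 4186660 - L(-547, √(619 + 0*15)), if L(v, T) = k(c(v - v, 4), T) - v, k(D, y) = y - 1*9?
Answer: 4186122 - √619 ≈ 4.1861e+6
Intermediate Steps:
c(x, N) = 0
k(D, y) = -9 + y (k(D, y) = y - 9 = -9 + y)
L(v, T) = -9 + T - v (L(v, T) = (-9 + T) - v = -9 + T - v)
4186660 - L(-547, √(619 + 0*15)) = 4186660 - (-9 + √(619 + 0*15) - 1*(-547)) = 4186660 - (-9 + √(619 + 0) + 547) = 4186660 - (-9 + √619 + 547) = 4186660 - (538 + √619) = 4186660 + (-538 - √619) = 4186122 - √619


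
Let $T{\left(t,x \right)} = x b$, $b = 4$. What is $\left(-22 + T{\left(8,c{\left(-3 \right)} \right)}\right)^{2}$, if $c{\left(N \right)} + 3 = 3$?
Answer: $484$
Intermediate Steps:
$c{\left(N \right)} = 0$ ($c{\left(N \right)} = -3 + 3 = 0$)
$T{\left(t,x \right)} = 4 x$ ($T{\left(t,x \right)} = x 4 = 4 x$)
$\left(-22 + T{\left(8,c{\left(-3 \right)} \right)}\right)^{2} = \left(-22 + 4 \cdot 0\right)^{2} = \left(-22 + 0\right)^{2} = \left(-22\right)^{2} = 484$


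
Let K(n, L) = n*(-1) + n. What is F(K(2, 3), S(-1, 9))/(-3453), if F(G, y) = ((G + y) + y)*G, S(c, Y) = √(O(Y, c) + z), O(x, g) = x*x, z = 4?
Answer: 0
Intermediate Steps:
O(x, g) = x²
K(n, L) = 0 (K(n, L) = -n + n = 0)
S(c, Y) = √(4 + Y²) (S(c, Y) = √(Y² + 4) = √(4 + Y²))
F(G, y) = G*(G + 2*y) (F(G, y) = (G + 2*y)*G = G*(G + 2*y))
F(K(2, 3), S(-1, 9))/(-3453) = (0*(0 + 2*√(4 + 9²)))/(-3453) = (0*(0 + 2*√(4 + 81)))*(-1/3453) = (0*(0 + 2*√85))*(-1/3453) = (0*(2*√85))*(-1/3453) = 0*(-1/3453) = 0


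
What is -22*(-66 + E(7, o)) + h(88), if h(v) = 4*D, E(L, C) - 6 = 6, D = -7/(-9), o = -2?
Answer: 10720/9 ≈ 1191.1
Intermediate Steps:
D = 7/9 (D = -7*(-1/9) = 7/9 ≈ 0.77778)
E(L, C) = 12 (E(L, C) = 6 + 6 = 12)
h(v) = 28/9 (h(v) = 4*(7/9) = 28/9)
-22*(-66 + E(7, o)) + h(88) = -22*(-66 + 12) + 28/9 = -22*(-54) + 28/9 = 1188 + 28/9 = 10720/9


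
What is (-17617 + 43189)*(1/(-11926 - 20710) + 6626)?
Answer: 1382461541055/8159 ≈ 1.6944e+8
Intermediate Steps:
(-17617 + 43189)*(1/(-11926 - 20710) + 6626) = 25572*(1/(-32636) + 6626) = 25572*(-1/32636 + 6626) = 25572*(216246135/32636) = 1382461541055/8159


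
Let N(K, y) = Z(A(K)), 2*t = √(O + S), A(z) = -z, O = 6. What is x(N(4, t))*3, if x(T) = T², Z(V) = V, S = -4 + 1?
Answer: 48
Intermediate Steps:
S = -3
t = √3/2 (t = √(6 - 3)/2 = √3/2 ≈ 0.86602)
N(K, y) = -K
x(N(4, t))*3 = (-1*4)²*3 = (-4)²*3 = 16*3 = 48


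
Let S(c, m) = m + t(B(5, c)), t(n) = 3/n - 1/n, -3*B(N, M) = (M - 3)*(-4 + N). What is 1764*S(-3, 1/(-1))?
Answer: 0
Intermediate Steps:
B(N, M) = -(-4 + N)*(-3 + M)/3 (B(N, M) = -(M - 3)*(-4 + N)/3 = -(-3 + M)*(-4 + N)/3 = -(-4 + N)*(-3 + M)/3)
t(n) = 2/n
S(c, m) = m + 2/(1 - c/3) (S(c, m) = m + 2/(-4 + 5 + 4*c/3 - ⅓*c*5) = m + 2/(-4 + 5 + 4*c/3 - 5*c/3) = m + 2/(1 - c/3))
1764*S(-3, 1/(-1)) = 1764*((6 + (3 - 1*(-3))/(-1))/(3 - 1*(-3))) = 1764*((6 - (3 + 3))/(3 + 3)) = 1764*((6 - 1*6)/6) = 1764*((6 - 6)/6) = 1764*((⅙)*0) = 1764*0 = 0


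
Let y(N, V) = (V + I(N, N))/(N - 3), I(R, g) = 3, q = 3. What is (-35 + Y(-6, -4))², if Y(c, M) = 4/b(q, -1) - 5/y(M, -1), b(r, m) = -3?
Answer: 12769/36 ≈ 354.69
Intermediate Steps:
y(N, V) = (3 + V)/(-3 + N) (y(N, V) = (V + 3)/(N - 3) = (3 + V)/(-3 + N))
Y(c, M) = 37/6 - 5*M/2 (Y(c, M) = 4/(-3) - 5*(-3 + M)/(3 - 1) = 4*(-⅓) - (-15/2 + 5*M/2) = -4/3 - (-15/2 + 5*M/2) = -4/3 - 5*(-3/2 + M/2) = -4/3 + (15/2 - 5*M/2) = 37/6 - 5*M/2)
(-35 + Y(-6, -4))² = (-35 + (37/6 - 5/2*(-4)))² = (-35 + (37/6 + 10))² = (-35 + 97/6)² = (-113/6)² = 12769/36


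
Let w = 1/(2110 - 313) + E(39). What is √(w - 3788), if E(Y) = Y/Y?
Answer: I*√12229012686/1797 ≈ 61.539*I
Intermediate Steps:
E(Y) = 1
w = 1798/1797 (w = 1/(2110 - 313) + 1 = 1/1797 + 1 = 1798/1797 ≈ 1.0006)
√(w - 3788) = √(1798/1797 - 3788) = √(-6805238/1797) = I*√12229012686/1797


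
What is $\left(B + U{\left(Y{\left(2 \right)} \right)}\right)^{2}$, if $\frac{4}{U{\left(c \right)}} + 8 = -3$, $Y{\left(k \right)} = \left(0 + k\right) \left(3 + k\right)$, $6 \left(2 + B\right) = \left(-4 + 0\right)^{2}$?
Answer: $\frac{100}{1089} \approx 0.091827$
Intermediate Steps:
$B = \frac{2}{3}$ ($B = -2 + \frac{\left(-4 + 0\right)^{2}}{6} = -2 + \frac{\left(-4\right)^{2}}{6} = -2 + \frac{1}{6} \cdot 16 = -2 + \frac{8}{3} = \frac{2}{3} \approx 0.66667$)
$Y{\left(k \right)} = k \left(3 + k\right)$
$U{\left(c \right)} = - \frac{4}{11}$ ($U{\left(c \right)} = \frac{4}{-8 - 3} = \frac{4}{-11} = 4 \left(- \frac{1}{11}\right) = - \frac{4}{11}$)
$\left(B + U{\left(Y{\left(2 \right)} \right)}\right)^{2} = \left(\frac{2}{3} - \frac{4}{11}\right)^{2} = \left(\frac{10}{33}\right)^{2} = \frac{100}{1089}$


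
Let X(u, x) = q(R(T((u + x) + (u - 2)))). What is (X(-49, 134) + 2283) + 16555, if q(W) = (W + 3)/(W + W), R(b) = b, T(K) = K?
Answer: 1281021/68 ≈ 18839.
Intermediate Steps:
q(W) = (3 + W)/(2*W) (q(W) = (3 + W)/((2*W)) = (3 + W)*(1/(2*W)) = (3 + W)/(2*W))
X(u, x) = (1 + x + 2*u)/(2*(-2 + x + 2*u)) (X(u, x) = (3 + ((u + x) + (u - 2)))/(2*((u + x) + (u - 2))) = (3 + ((u + x) + (-2 + u)))/(2*((u + x) + (-2 + u))) = (3 + (-2 + x + 2*u))/(2*(-2 + x + 2*u)) = (1 + x + 2*u)/(2*(-2 + x + 2*u)))
(X(-49, 134) + 2283) + 16555 = ((1 + 134 + 2*(-49))/(2*(-2 + 134 + 2*(-49))) + 2283) + 16555 = ((1 + 134 - 98)/(2*(-2 + 134 - 98)) + 2283) + 16555 = ((½)*37/34 + 2283) + 16555 = ((½)*(1/34)*37 + 2283) + 16555 = (37/68 + 2283) + 16555 = 155281/68 + 16555 = 1281021/68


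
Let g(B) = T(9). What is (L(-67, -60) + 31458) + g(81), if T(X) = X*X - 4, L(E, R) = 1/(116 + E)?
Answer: 1545216/49 ≈ 31535.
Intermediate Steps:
T(X) = -4 + X² (T(X) = X² - 4 = -4 + X²)
g(B) = 77 (g(B) = -4 + 9² = -4 + 81 = 77)
(L(-67, -60) + 31458) + g(81) = (1/(116 - 67) + 31458) + 77 = (1/49 + 31458) + 77 = 1541443/49 + 77 = 1545216/49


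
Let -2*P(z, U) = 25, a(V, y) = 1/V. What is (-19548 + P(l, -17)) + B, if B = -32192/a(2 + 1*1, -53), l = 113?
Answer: -232273/2 ≈ -1.1614e+5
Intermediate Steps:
B = -96576 (B = -32192/(1/(2 + 1*1)) = -32192/(1/(2 + 1)) = -32192/(1/3) = -32192/1/3 = -32192*3 = -96576)
P(z, U) = -25/2 (P(z, U) = -1/2*25 = -25/2)
(-19548 + P(l, -17)) + B = (-19548 - 25/2) - 96576 = -39121/2 - 96576 = -232273/2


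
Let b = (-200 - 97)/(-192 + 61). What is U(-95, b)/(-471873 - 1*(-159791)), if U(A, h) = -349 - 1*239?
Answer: 294/156041 ≈ 0.0018841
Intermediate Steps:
b = 297/131 (b = -297/(-131) = -297*(-1/131) = 297/131 ≈ 2.2672)
U(A, h) = -588 (U(A, h) = -349 - 239 = -588)
U(-95, b)/(-471873 - 1*(-159791)) = -588/(-471873 - 1*(-159791)) = -588/(-471873 + 159791) = -588/(-312082) = -588*(-1/312082) = 294/156041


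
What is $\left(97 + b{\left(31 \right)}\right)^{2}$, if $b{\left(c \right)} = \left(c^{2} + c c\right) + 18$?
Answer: $4149369$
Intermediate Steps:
$b{\left(c \right)} = 18 + 2 c^{2}$ ($b{\left(c \right)} = \left(c^{2} + c^{2}\right) + 18 = 2 c^{2} + 18 = 18 + 2 c^{2}$)
$\left(97 + b{\left(31 \right)}\right)^{2} = \left(97 + \left(18 + 2 \cdot 31^{2}\right)\right)^{2} = \left(97 + \left(18 + 2 \cdot 961\right)\right)^{2} = \left(97 + \left(18 + 1922\right)\right)^{2} = \left(97 + 1940\right)^{2} = 2037^{2} = 4149369$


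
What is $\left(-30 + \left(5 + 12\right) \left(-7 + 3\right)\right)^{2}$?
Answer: $9604$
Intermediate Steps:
$\left(-30 + \left(5 + 12\right) \left(-7 + 3\right)\right)^{2} = \left(-30 + 17 \left(-4\right)\right)^{2} = \left(-30 - 68\right)^{2} = \left(-98\right)^{2} = 9604$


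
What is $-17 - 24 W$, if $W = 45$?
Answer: $-1097$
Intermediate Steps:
$-17 - 24 W = -17 - 1080 = -1097$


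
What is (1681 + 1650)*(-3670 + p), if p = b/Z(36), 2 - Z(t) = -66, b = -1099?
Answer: -834945129/68 ≈ -1.2279e+7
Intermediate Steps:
Z(t) = 68 (Z(t) = 2 - 1*(-66) = 2 + 66 = 68)
p = -1099/68 ≈ -16.162
(1681 + 1650)*(-3670 + p) = (1681 + 1650)*(-3670 - 1099/68) = 3331*(-250659/68) = -834945129/68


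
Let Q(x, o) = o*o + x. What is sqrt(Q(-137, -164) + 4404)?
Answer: sqrt(31163) ≈ 176.53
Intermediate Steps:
Q(x, o) = x + o**2 (Q(x, o) = o**2 + x = x + o**2)
sqrt(Q(-137, -164) + 4404) = sqrt((-137 + (-164)**2) + 4404) = sqrt((-137 + 26896) + 4404) = sqrt(26759 + 4404) = sqrt(31163)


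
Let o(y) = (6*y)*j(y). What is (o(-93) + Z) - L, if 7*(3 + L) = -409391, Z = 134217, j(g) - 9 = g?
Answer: 1677035/7 ≈ 2.3958e+5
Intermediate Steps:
j(g) = 9 + g
L = -409412/7 (L = -3 + (⅐)*(-409391) = -3 - 409391/7 = -409412/7 ≈ -58487.)
o(y) = 6*y*(9 + y) (o(y) = (6*y)*(9 + y) = 6*y*(9 + y))
(o(-93) + Z) - L = (6*(-93)*(9 - 93) + 134217) - 1*(-409412/7) = (6*(-93)*(-84) + 134217) + 409412/7 = (46872 + 134217) + 409412/7 = 181089 + 409412/7 = 1677035/7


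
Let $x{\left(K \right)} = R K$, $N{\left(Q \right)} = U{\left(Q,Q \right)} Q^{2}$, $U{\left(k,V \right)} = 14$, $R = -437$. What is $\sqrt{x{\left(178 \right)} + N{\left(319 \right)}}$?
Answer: $18 \sqrt{4157} \approx 1160.5$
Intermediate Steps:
$N{\left(Q \right)} = 14 Q^{2}$
$x{\left(K \right)} = - 437 K$
$\sqrt{x{\left(178 \right)} + N{\left(319 \right)}} = \sqrt{\left(-437\right) 178 + 14 \cdot 319^{2}} = \sqrt{-77786 + 14 \cdot 101761} = \sqrt{-77786 + 1424654} = \sqrt{1346868} = 18 \sqrt{4157}$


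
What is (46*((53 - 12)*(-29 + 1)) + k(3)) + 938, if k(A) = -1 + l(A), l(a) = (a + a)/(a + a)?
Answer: -51870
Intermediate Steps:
l(a) = 1 (l(a) = (2*a)/((2*a)) = (2*a)*(1/(2*a)) = 1)
k(A) = 0 (k(A) = -1 + 1 = 0)
(46*((53 - 12)*(-29 + 1)) + k(3)) + 938 = (46*((53 - 12)*(-29 + 1)) + 0) + 938 = (46*(41*(-28)) + 0) + 938 = (46*(-1148) + 0) + 938 = (-52808 + 0) + 938 = -52808 + 938 = -51870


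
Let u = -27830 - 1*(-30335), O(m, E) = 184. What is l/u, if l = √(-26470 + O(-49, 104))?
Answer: I*√26286/2505 ≈ 0.064722*I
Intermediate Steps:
u = 2505 (u = -27830 + 30335 = 2505)
l = I*√26286 (l = √(-26470 + 184) = √(-26286) = I*√26286 ≈ 162.13*I)
l/u = (I*√26286)/2505 = (I*√26286)*(1/2505) = I*√26286/2505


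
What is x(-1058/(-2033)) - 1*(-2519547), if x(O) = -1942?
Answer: 2517605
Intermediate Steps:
x(-1058/(-2033)) - 1*(-2519547) = -1942 - 1*(-2519547) = -1942 + 2519547 = 2517605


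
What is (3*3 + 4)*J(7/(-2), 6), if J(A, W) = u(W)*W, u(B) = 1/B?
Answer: 13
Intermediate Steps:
J(A, W) = 1 (J(A, W) = W/W = 1)
(3*3 + 4)*J(7/(-2), 6) = (3*3 + 4)*1 = (9 + 4)*1 = 13*1 = 13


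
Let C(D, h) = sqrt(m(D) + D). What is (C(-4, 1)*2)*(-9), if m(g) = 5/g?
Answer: -9*I*sqrt(21) ≈ -41.243*I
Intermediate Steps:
C(D, h) = sqrt(D + 5/D) (C(D, h) = sqrt(5/D + D) = sqrt(D + 5/D))
(C(-4, 1)*2)*(-9) = (sqrt(-4 + 5/(-4))*2)*(-9) = (sqrt(-4 + 5*(-1/4))*2)*(-9) = (sqrt(-4 - 5/4)*2)*(-9) = (sqrt(-21/4)*2)*(-9) = ((I*sqrt(21)/2)*2)*(-9) = (I*sqrt(21))*(-9) = -9*I*sqrt(21)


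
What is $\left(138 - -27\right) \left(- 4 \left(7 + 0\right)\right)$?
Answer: $-4620$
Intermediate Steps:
$\left(138 - -27\right) \left(- 4 \left(7 + 0\right)\right) = \left(138 + 27\right) \left(\left(-4\right) 7\right) = 165 \left(-28\right) = -4620$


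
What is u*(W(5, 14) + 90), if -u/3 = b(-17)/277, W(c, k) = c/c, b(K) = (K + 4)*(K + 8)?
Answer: -31941/277 ≈ -115.31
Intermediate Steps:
b(K) = (4 + K)*(8 + K)
W(c, k) = 1
u = -351/277 (u = -3*(32 + (-17)² + 12*(-17))/277 = -3*(32 + 289 - 204)/277 = -351/277 ≈ -1.2671)
u*(W(5, 14) + 90) = -351*(1 + 90)/277 = -351/277*91 = -31941/277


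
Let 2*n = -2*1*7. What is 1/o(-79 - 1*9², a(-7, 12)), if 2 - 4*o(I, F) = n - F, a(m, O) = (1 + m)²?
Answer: 4/45 ≈ 0.088889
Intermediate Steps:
n = -7 (n = (-2*1*7)/2 = (-2*7)/2 = (½)*(-14) = -7)
o(I, F) = 9/4 + F/4 (o(I, F) = ½ - (-7 - F)/4 = ½ + (7/4 + F/4) = 9/4 + F/4)
1/o(-79 - 1*9², a(-7, 12)) = 1/(9/4 + (1 - 7)²/4) = 1/(9/4 + (¼)*(-6)²) = 1/(9/4 + (¼)*36) = 1/(9/4 + 9) = 1/(45/4) = 4/45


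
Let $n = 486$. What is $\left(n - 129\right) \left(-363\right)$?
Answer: $-129591$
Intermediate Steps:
$\left(n - 129\right) \left(-363\right) = \left(486 - 129\right) \left(-363\right) = 357 \left(-363\right) = -129591$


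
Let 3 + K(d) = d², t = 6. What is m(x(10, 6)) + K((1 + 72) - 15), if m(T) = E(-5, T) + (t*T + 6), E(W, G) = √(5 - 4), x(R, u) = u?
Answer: 3404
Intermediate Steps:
K(d) = -3 + d²
E(W, G) = 1 (E(W, G) = √1 = 1)
m(T) = 7 + 6*T (m(T) = 1 + (6*T + 6) = 1 + (6 + 6*T) = 7 + 6*T)
m(x(10, 6)) + K((1 + 72) - 15) = (7 + 6*6) + (-3 + ((1 + 72) - 15)²) = (7 + 36) + (-3 + (73 - 15)²) = 43 + (-3 + 58²) = 43 + (-3 + 3364) = 43 + 3361 = 3404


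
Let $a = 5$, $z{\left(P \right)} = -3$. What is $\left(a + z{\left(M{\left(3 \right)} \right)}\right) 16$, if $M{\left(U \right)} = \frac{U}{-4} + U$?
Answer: $32$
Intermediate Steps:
$M{\left(U \right)} = \frac{3 U}{4}$ ($M{\left(U \right)} = U \left(- \frac{1}{4}\right) + U = - \frac{U}{4} + U = \frac{3 U}{4}$)
$\left(a + z{\left(M{\left(3 \right)} \right)}\right) 16 = \left(5 - 3\right) 16 = 2 \cdot 16 = 32$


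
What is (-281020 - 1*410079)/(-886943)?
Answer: 691099/886943 ≈ 0.77919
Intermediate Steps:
(-281020 - 1*410079)/(-886943) = (-281020 - 410079)*(-1/886943) = -691099*(-1/886943) = 691099/886943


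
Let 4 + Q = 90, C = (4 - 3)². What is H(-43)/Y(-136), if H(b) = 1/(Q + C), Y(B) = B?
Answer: -1/11832 ≈ -8.4517e-5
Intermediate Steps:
C = 1 (C = 1² = 1)
Q = 86 (Q = -4 + 90 = 86)
H(b) = 1/87 (H(b) = 1/(86 + 1) = 1/87)
H(-43)/Y(-136) = (1/87)/(-136) = (1/87)*(-1/136) = -1/11832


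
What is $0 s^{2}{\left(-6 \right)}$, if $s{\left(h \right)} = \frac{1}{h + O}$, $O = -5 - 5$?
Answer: $0$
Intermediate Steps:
$O = -10$ ($O = -5 - 5 = -10$)
$s{\left(h \right)} = \frac{1}{-10 + h}$ ($s{\left(h \right)} = \frac{1}{h - 10} = \frac{1}{-10 + h}$)
$0 s^{2}{\left(-6 \right)} = 0 \left(\frac{1}{-10 - 6}\right)^{2} = 0 \left(\frac{1}{-16}\right)^{2} = 0 \left(- \frac{1}{16}\right)^{2} = 0 \cdot \frac{1}{256} = 0$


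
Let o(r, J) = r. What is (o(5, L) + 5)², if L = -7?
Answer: 100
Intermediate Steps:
(o(5, L) + 5)² = (5 + 5)² = 10² = 100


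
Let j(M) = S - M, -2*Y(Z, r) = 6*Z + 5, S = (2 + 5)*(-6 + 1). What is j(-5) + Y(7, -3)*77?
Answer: -3679/2 ≈ -1839.5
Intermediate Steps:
S = -35 (S = 7*(-5) = -35)
Y(Z, r) = -5/2 - 3*Z (Y(Z, r) = -(6*Z + 5)/2 = -(5 + 6*Z)/2 = -5/2 - 3*Z)
j(M) = -35 - M
j(-5) + Y(7, -3)*77 = (-35 - 1*(-5)) + (-5/2 - 3*7)*77 = (-35 + 5) + (-5/2 - 21)*77 = -30 - 47/2*77 = -30 - 3619/2 = -3679/2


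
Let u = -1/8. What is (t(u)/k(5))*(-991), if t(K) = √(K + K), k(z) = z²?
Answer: -991*I/50 ≈ -19.82*I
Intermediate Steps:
u = -⅛ (u = -1*⅛ = -⅛ ≈ -0.12500)
t(K) = √2*√K (t(K) = √(2*K) = √2*√K)
(t(u)/k(5))*(-991) = ((√2*√(-⅛))/(5²))*(-991) = ((√2*(I*√2/4))/25)*(-991) = ((I/2)*(1/25))*(-991) = (I/50)*(-991) = -991*I/50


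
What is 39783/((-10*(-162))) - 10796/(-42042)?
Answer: 93891467/3783780 ≈ 24.814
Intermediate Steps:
39783/((-10*(-162))) - 10796/(-42042) = 39783/1620 - 10796*(-1/42042) = 39783*(1/1620) + 5398/21021 = 13261/540 + 5398/21021 = 93891467/3783780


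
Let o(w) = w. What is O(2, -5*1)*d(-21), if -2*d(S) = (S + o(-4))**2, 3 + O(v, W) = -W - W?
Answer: -4375/2 ≈ -2187.5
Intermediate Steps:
O(v, W) = -3 - 2*W (O(v, W) = -3 + (-W - W) = -3 - 2*W)
d(S) = -(-4 + S)**2/2 (d(S) = -(S - 4)**2/2 = -(-4 + S)**2/2)
O(2, -5*1)*d(-21) = (-3 - (-10))*(-(-4 - 21)**2/2) = (-3 - 2*(-5))*(-1/2*(-25)**2) = (-3 + 10)*(-1/2*625) = 7*(-625/2) = -4375/2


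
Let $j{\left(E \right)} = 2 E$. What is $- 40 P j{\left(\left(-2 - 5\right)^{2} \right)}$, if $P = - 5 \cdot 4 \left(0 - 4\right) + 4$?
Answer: $-329280$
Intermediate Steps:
$P = 84$ ($P = - 5 \cdot 4 \left(-4\right) + 4 = \left(-5\right) \left(-16\right) + 4 = 80 + 4 = 84$)
$- 40 P j{\left(\left(-2 - 5\right)^{2} \right)} = \left(-40\right) 84 \cdot 2 \left(-2 - 5\right)^{2} = - 3360 \cdot 2 \left(-7\right)^{2} = - 3360 \cdot 2 \cdot 49 = \left(-3360\right) 98 = -329280$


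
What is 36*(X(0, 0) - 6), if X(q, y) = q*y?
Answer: -216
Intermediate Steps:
36*(X(0, 0) - 6) = 36*(0*0 - 6) = 36*(0 - 6) = 36*(-6) = -216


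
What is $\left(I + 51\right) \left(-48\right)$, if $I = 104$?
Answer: $-7440$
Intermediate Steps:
$\left(I + 51\right) \left(-48\right) = \left(104 + 51\right) \left(-48\right) = 155 \left(-48\right) = -7440$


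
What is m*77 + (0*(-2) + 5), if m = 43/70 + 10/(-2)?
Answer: -3327/10 ≈ -332.70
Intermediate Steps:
m = -307/70 (m = 43*(1/70) + 10*(-1/2) = 43/70 - 5 = -307/70 ≈ -4.3857)
m*77 + (0*(-2) + 5) = -307/70*77 + (0*(-2) + 5) = -3377/10 + (0 + 5) = -3377/10 + 5 = -3327/10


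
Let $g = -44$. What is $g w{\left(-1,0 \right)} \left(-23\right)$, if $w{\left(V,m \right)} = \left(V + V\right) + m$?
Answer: $-2024$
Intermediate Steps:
$w{\left(V,m \right)} = m + 2 V$ ($w{\left(V,m \right)} = 2 V + m = m + 2 V$)
$g w{\left(-1,0 \right)} \left(-23\right) = - 44 \left(0 + 2 \left(-1\right)\right) \left(-23\right) = - 44 \left(0 - 2\right) \left(-23\right) = \left(-44\right) \left(-2\right) \left(-23\right) = 88 \left(-23\right) = -2024$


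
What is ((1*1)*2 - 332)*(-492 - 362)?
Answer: 281820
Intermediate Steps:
((1*1)*2 - 332)*(-492 - 362) = (1*2 - 332)*(-854) = (2 - 332)*(-854) = -330*(-854) = 281820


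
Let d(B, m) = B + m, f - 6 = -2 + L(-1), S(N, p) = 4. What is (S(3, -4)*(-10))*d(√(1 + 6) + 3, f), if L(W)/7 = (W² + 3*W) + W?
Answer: 560 - 40*√7 ≈ 454.17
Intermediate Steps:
L(W) = 7*W² + 28*W (L(W) = 7*((W² + 3*W) + W) = 7*(W² + 4*W) = 7*W² + 28*W)
f = -17 (f = 6 + (-2 + 7*(-1)*(4 - 1)) = 6 + (-2 + 7*(-1)*3) = 6 + (-2 - 21) = 6 - 23 = -17)
(S(3, -4)*(-10))*d(√(1 + 6) + 3, f) = (4*(-10))*((√(1 + 6) + 3) - 17) = -40*((√7 + 3) - 17) = -40*((3 + √7) - 17) = -40*(-14 + √7) = 560 - 40*√7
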